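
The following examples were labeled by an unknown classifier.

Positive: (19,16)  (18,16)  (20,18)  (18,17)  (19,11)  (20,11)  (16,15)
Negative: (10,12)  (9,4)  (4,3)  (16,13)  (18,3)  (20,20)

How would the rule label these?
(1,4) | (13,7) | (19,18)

Negative, Negative, Positive

The common property of the 'Positive' items is: first > second AND sum ≥ 30. No 'Negative' item has it.
(1,4): Negative (1 < 4, 1+4 = 5). (13,7): Negative (13 > 7, 13+7 = 20). (19,18): Positive (19 > 18, 19+18 = 37).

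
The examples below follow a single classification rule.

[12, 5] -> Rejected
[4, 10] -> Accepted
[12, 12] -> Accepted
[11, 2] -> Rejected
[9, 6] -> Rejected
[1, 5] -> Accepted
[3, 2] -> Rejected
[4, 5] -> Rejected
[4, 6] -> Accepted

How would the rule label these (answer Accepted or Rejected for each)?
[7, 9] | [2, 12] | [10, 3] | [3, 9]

Accepted, Accepted, Rejected, Accepted

The rule appears to be: sum is even.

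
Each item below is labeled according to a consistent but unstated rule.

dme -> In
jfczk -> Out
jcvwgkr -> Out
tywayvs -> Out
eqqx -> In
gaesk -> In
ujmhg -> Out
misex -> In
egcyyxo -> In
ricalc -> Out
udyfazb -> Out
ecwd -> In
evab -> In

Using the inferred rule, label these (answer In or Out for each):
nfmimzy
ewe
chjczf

Out, In, Out

One predicate separates the groups cleanly: contains 'e'.
Out: nfmimzy, since no 'e'.
In: ewe, since has 'e'.
Out: chjczf, since no 'e'.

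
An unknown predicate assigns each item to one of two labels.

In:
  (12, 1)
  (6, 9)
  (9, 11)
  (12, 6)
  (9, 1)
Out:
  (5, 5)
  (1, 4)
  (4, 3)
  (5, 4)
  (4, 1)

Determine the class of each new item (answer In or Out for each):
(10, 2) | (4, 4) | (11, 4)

In, Out, In

The distinguishing property — first ≥ 6 — holds for all the 'In' cases and none of the 'Out' cases.
(10, 2): first 10 — checks out, so In. (4, 4): first 4 — fails the rule, so Out. (11, 4): first 11 — checks out, so In.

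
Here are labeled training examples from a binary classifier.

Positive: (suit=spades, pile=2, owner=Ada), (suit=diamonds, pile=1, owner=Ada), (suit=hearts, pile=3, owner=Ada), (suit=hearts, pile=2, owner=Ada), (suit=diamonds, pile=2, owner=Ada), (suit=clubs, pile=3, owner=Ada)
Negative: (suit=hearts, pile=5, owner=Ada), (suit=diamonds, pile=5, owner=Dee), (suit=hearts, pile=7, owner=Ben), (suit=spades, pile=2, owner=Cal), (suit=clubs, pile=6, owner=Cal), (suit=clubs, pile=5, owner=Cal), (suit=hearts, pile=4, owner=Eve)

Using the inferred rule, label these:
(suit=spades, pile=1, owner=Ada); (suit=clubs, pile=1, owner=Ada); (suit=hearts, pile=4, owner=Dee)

Positive, Positive, Negative

The simplest hypothesis consistent with all the labels is: owner is Ada AND pile ≤ 3.
(suit=spades, pile=1, owner=Ada): Positive (owner is Ada, pile = 1). (suit=clubs, pile=1, owner=Ada): Positive (owner is Ada, pile = 1). (suit=hearts, pile=4, owner=Dee): Negative (owner is Dee, pile = 4).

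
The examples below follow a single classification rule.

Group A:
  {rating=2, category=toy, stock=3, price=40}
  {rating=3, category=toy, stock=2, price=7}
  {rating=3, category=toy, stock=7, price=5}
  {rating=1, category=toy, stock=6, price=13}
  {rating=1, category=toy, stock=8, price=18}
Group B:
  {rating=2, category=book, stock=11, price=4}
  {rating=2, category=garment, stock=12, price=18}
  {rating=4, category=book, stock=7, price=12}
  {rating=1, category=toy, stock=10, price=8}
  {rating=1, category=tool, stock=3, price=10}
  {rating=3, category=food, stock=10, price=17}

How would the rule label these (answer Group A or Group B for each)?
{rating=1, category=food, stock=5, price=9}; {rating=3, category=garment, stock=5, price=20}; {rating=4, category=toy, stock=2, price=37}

Rule: category is toy AND stock ≤ 8. This holds for each 'Group A' example and fails for each 'Group B' one.
Group B: {rating=1, category=food, stock=5, price=9}, since category is food, stock = 5.
Group B: {rating=3, category=garment, stock=5, price=20}, since category is garment, stock = 5.
Group A: {rating=4, category=toy, stock=2, price=37}, since category is toy, stock = 2.

Group B, Group B, Group A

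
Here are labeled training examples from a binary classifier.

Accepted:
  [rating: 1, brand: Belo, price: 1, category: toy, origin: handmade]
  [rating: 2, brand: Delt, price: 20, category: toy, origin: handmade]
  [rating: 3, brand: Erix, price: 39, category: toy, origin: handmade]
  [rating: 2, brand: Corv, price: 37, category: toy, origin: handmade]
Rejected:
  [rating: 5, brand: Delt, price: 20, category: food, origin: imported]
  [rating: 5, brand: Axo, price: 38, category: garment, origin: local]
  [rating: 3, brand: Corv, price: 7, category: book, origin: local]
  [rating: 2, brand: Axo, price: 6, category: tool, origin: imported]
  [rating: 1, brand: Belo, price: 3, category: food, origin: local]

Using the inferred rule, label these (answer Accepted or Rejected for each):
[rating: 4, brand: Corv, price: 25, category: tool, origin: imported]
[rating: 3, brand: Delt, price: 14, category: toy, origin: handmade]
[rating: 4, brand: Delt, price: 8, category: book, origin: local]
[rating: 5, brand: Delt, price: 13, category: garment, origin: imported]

Rule: category is toy. This holds for each 'Accepted' example and fails for each 'Rejected' one.

Rejected, Accepted, Rejected, Rejected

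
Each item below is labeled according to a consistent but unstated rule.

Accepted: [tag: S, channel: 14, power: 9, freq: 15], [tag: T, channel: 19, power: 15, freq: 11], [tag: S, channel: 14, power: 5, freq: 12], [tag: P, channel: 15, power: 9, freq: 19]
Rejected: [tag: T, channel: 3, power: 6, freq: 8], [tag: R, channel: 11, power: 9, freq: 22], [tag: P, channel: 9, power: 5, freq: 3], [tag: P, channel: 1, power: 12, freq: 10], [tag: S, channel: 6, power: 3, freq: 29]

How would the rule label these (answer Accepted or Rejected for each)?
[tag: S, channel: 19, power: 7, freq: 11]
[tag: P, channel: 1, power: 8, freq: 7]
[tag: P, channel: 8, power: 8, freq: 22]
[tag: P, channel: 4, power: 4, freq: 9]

Every 'Accepted' example satisfies: channel ≥ 14. None of the 'Rejected' examples do.
[tag: S, channel: 19, power: 7, freq: 11]: Accepted (channel = 19). [tag: P, channel: 1, power: 8, freq: 7]: Rejected (channel = 1). [tag: P, channel: 8, power: 8, freq: 22]: Rejected (channel = 8). [tag: P, channel: 4, power: 4, freq: 9]: Rejected (channel = 4).

Accepted, Rejected, Rejected, Rejected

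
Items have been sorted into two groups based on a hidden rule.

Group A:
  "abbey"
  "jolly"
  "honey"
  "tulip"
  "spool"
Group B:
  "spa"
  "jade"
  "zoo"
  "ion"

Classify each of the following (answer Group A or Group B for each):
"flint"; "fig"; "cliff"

Every 'Group A' example satisfies: length 5. None of the 'Group B' examples do.

Group A, Group B, Group A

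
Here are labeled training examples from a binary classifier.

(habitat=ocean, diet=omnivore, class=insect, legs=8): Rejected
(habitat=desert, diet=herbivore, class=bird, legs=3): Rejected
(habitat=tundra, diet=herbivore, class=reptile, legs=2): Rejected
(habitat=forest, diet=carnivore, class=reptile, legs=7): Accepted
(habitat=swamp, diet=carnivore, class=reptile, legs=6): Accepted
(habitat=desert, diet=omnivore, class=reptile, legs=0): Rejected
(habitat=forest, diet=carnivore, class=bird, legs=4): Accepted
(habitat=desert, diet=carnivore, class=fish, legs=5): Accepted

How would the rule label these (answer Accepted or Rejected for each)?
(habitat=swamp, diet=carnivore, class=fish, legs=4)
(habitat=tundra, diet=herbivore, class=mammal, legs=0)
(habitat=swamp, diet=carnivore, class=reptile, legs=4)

The pattern is that an item is 'Accepted' exactly when: diet is carnivore.

Accepted, Rejected, Accepted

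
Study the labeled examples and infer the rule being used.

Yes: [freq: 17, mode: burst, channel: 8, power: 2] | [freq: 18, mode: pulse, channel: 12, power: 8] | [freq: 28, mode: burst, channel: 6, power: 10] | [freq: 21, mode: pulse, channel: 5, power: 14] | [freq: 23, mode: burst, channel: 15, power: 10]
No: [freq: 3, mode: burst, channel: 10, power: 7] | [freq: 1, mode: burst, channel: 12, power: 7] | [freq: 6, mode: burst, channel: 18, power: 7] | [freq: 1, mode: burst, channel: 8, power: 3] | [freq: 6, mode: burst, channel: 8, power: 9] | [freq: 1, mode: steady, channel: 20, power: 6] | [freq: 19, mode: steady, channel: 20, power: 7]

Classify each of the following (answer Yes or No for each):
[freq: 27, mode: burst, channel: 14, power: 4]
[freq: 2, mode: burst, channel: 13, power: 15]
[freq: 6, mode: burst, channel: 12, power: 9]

Yes, No, No

'Yes' ⟺ freq ≥ 17 AND channel ≤ 15.
[freq: 27, mode: burst, channel: 14, power: 4]: freq = 27, channel = 14, satisfies this → Yes.
[freq: 2, mode: burst, channel: 13, power: 15]: freq = 2, channel = 13, doesn't qualify → No.
[freq: 6, mode: burst, channel: 12, power: 9]: freq = 6, channel = 12, doesn't qualify → No.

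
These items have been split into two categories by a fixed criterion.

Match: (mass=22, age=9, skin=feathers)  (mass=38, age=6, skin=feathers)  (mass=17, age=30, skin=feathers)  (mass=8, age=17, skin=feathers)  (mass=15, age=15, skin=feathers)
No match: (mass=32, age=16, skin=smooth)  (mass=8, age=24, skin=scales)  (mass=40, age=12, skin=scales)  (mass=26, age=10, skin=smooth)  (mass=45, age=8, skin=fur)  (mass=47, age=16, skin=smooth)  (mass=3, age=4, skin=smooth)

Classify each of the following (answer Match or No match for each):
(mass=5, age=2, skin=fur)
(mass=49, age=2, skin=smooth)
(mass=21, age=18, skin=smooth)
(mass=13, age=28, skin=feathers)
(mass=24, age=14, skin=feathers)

No match, No match, No match, Match, Match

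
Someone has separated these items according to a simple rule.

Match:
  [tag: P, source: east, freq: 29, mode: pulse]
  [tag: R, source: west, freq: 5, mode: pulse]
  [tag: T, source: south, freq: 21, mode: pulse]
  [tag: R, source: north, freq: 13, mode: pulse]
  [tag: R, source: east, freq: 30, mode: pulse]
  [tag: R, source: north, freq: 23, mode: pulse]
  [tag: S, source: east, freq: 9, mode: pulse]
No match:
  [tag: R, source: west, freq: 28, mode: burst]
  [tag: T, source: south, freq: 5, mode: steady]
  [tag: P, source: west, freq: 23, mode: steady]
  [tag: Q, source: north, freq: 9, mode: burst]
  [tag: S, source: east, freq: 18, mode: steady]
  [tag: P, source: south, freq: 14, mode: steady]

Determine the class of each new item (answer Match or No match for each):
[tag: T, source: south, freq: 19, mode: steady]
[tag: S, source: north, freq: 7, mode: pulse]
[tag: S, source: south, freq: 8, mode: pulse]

No match, Match, Match

The rule appears to be: mode is pulse.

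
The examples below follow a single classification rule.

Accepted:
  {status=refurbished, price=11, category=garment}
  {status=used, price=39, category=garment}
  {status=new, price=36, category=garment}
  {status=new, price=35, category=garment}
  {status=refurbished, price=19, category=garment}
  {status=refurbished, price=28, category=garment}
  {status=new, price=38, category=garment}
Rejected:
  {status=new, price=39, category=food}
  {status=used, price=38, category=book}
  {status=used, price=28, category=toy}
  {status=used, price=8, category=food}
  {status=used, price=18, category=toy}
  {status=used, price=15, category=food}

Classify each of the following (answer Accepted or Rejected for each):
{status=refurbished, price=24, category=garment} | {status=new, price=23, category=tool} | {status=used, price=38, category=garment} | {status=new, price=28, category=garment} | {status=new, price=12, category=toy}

The pattern is that an item is 'Accepted' exactly when: category is garment.

Accepted, Rejected, Accepted, Accepted, Rejected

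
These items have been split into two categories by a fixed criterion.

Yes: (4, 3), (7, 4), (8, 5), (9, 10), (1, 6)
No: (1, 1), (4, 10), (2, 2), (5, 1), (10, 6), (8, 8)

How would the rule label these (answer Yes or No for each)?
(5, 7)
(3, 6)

No, Yes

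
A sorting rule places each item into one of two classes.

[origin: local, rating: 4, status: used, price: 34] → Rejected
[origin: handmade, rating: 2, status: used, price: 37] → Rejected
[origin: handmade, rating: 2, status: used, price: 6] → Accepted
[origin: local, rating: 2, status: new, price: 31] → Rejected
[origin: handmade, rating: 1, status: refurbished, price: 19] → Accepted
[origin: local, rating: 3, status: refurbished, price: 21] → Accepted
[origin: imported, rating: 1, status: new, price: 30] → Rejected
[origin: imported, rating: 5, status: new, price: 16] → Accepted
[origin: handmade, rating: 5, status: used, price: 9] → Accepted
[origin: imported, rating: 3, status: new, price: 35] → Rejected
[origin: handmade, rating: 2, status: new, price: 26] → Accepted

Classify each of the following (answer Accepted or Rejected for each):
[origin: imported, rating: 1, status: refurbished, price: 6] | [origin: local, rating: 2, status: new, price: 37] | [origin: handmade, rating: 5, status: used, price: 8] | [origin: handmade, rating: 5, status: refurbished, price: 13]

The pattern is that an item is 'Accepted' exactly when: price ≤ 26.
Accepted: [origin: imported, rating: 1, status: refurbished, price: 6], since price = 6.
Rejected: [origin: local, rating: 2, status: new, price: 37], since price = 37.
Accepted: [origin: handmade, rating: 5, status: used, price: 8], since price = 8.
Accepted: [origin: handmade, rating: 5, status: refurbished, price: 13], since price = 13.

Accepted, Rejected, Accepted, Accepted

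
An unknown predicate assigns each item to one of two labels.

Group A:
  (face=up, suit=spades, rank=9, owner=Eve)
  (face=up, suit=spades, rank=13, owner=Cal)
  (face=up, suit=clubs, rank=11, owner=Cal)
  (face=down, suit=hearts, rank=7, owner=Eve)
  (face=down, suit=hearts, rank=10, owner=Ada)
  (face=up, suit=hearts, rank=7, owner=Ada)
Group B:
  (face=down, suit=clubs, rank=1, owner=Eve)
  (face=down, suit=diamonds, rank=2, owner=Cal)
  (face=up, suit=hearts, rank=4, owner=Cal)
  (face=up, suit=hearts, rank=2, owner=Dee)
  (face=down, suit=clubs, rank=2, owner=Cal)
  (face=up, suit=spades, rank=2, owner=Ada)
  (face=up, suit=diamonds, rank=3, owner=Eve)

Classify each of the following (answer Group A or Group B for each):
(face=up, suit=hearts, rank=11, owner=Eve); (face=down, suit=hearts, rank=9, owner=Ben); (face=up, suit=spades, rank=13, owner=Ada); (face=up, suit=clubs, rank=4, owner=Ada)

Group A, Group A, Group A, Group B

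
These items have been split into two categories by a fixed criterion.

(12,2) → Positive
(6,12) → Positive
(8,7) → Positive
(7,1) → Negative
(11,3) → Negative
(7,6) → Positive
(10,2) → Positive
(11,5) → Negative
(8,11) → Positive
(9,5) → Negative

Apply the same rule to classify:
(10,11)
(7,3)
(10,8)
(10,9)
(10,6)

Positive, Negative, Positive, Positive, Positive

The common property of the 'Positive' items is: product is even. No 'Negative' item has it.
(10,11): 10·11 = 110, checks out → Positive.
(7,3): 7·3 = 21, doesn't match → Negative.
(10,8): 10·8 = 80, checks out → Positive.
(10,9): 10·9 = 90, checks out → Positive.
(10,6): 10·6 = 60, checks out → Positive.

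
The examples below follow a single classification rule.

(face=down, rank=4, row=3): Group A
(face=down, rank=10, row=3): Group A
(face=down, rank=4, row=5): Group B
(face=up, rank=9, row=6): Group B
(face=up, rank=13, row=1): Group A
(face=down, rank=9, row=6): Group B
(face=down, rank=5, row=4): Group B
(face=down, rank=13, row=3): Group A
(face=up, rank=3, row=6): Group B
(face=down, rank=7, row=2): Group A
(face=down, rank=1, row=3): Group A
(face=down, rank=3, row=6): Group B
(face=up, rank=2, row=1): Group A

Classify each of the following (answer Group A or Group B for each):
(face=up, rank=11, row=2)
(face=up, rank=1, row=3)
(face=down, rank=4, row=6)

Group A, Group A, Group B

One predicate separates the groups cleanly: row ≤ 3.
(face=up, rank=11, row=2): row = 2 — fits, so Group A.
(face=up, rank=1, row=3): row = 3 — fits, so Group A.
(face=down, rank=4, row=6): row = 6 — doesn't match, so Group B.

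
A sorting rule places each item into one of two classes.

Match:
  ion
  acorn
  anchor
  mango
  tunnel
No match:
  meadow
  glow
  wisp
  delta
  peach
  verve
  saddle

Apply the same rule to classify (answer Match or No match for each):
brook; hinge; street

The rule appears to be: contains 'n'.
brook: no 'n', lacks this property → No match.
hinge: has 'n', meets the rule → Match.
street: no 'n', lacks this property → No match.

No match, Match, No match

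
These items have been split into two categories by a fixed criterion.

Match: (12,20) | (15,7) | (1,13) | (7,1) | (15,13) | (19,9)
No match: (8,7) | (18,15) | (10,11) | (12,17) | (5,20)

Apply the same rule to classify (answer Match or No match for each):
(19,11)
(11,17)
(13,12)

Match, Match, No match

The rule appears to be: sum is even.
(19,11) → 19+11 = 30 → Match.
(11,17) → 11+17 = 28 → Match.
(13,12) → 13+12 = 25 → No match.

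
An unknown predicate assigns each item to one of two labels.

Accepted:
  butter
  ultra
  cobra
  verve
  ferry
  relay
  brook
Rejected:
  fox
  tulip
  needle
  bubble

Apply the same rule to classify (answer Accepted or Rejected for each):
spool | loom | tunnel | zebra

Every 'Accepted' example satisfies: contains 'r'. None of the 'Rejected' examples do.
spool: no 'r' — doesn't qualify, so Rejected. loom: no 'r' — doesn't qualify, so Rejected. tunnel: no 'r' — doesn't qualify, so Rejected. zebra: has 'r' — qualifies, so Accepted.

Rejected, Rejected, Rejected, Accepted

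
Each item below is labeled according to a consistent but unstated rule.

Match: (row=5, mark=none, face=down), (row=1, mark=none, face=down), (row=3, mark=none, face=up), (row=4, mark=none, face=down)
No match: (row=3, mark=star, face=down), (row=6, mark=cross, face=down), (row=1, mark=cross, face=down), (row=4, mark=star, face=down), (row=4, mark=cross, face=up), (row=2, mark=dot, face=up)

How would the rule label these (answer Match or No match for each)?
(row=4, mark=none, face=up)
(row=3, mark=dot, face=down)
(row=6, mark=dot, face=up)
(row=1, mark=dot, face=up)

Match, No match, No match, No match

Checking candidate rules against both groups, what survives is: mark is none.
(row=4, mark=none, face=up) → mark is none → Match. (row=3, mark=dot, face=down) → mark is dot → No match. (row=6, mark=dot, face=up) → mark is dot → No match. (row=1, mark=dot, face=up) → mark is dot → No match.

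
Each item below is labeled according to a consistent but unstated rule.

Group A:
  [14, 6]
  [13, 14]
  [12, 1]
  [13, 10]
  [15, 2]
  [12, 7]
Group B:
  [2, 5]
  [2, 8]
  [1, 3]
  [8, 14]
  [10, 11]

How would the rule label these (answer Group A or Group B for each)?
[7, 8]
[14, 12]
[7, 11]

Rule: first ≥ 11. This holds for each 'Group A' example and fails for each 'Group B' one.
[7, 8] — first 7, hence Group B. [14, 12] — first 14, hence Group A. [7, 11] — first 7, hence Group B.

Group B, Group A, Group B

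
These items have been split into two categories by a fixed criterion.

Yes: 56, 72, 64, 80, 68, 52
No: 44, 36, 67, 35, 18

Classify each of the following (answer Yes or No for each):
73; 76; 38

The classifier is using: even AND at least 52.
73 → 73 is odd, 73 ≥ 52 → No. 76 → 76 is even, 76 ≥ 52 → Yes. 38 → 38 is even, 38 < 52 → No.

No, Yes, No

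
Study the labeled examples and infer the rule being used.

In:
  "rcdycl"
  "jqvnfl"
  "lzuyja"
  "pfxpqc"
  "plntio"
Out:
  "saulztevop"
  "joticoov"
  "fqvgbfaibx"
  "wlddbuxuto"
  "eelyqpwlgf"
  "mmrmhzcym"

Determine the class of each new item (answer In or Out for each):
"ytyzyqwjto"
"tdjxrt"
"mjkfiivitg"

The classifier is using: length 6.

Out, In, Out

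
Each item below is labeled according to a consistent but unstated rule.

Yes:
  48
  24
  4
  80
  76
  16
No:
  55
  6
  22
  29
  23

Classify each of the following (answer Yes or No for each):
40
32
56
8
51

The pattern is that an item is 'Yes' exactly when: multiple of 4.

Yes, Yes, Yes, Yes, No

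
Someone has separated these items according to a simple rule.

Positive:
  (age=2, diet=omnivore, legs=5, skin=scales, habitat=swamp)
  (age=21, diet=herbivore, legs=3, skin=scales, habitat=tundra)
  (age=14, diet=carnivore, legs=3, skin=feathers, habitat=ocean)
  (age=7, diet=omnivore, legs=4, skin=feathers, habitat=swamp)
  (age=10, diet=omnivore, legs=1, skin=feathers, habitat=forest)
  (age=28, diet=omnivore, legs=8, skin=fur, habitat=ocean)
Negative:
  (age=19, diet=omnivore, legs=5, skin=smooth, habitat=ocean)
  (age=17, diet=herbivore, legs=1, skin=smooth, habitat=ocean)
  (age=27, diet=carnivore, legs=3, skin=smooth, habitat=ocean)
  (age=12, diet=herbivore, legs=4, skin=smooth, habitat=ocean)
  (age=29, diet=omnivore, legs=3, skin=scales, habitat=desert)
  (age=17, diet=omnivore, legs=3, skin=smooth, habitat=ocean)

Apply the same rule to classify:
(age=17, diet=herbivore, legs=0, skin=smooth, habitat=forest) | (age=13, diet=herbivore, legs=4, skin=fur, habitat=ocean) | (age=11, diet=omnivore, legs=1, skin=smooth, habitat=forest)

Negative, Positive, Negative

The common property of the 'Positive' items is: skin is not smooth AND age ≤ 28. No 'Negative' item has it.
(age=17, diet=herbivore, legs=0, skin=smooth, habitat=forest): Negative (skin is smooth, age = 17). (age=13, diet=herbivore, legs=4, skin=fur, habitat=ocean): Positive (skin is fur, age = 13). (age=11, diet=omnivore, legs=1, skin=smooth, habitat=forest): Negative (skin is smooth, age = 11).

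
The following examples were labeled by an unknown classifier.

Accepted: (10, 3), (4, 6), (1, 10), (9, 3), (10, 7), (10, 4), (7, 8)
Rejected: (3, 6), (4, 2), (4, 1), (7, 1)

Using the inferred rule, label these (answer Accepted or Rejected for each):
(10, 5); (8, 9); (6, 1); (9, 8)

Accepted, Accepted, Rejected, Accepted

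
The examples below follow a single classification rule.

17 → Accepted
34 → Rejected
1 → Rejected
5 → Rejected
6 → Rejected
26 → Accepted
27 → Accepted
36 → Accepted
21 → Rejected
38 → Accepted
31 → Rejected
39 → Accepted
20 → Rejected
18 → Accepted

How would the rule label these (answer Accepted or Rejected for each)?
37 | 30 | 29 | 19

Accepted, Rejected, Accepted, Accepted

All 'Accepted' examples share one property — digit sum ≥ 8 — and every 'Rejected' example lacks it.
37: Accepted (digit sum 3+7 = 10).
30: Rejected (digit sum 3+0 = 3).
29: Accepted (digit sum 2+9 = 11).
19: Accepted (digit sum 1+9 = 10).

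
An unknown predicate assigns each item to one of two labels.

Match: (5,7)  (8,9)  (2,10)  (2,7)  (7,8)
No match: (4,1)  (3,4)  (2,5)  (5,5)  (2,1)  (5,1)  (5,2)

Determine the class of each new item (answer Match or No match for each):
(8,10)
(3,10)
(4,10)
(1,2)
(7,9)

The classifier is using: second ≥ 7.
(8,10): Match (second 10).
(3,10): Match (second 10).
(4,10): Match (second 10).
(1,2): No match (second 2).
(7,9): Match (second 9).

Match, Match, Match, No match, Match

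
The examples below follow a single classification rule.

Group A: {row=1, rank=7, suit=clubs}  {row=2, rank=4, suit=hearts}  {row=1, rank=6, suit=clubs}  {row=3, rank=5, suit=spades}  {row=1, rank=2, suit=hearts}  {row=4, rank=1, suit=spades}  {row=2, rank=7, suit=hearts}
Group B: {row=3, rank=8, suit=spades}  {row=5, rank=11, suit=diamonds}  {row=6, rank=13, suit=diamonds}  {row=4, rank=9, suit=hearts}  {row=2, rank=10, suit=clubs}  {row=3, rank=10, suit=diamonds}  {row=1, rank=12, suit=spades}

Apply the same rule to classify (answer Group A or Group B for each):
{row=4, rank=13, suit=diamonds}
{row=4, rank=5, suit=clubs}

A rule that fits every label: rank ≤ 7 — true of each 'Group A' example, false of each 'Group B' one.
Group B: {row=4, rank=13, suit=diamonds}, since rank = 13.
Group A: {row=4, rank=5, suit=clubs}, since rank = 5.

Group B, Group A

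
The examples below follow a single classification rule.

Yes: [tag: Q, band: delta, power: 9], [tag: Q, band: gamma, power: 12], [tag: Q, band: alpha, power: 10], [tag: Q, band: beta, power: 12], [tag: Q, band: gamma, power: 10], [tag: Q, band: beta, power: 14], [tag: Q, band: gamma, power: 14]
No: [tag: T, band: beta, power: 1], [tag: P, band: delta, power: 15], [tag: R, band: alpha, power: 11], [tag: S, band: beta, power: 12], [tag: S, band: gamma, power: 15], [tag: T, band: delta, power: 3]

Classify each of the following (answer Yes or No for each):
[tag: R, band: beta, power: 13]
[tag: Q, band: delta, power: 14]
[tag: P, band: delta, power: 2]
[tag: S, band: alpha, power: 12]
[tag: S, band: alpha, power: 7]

No, Yes, No, No, No

A rule that fits every label: tag is Q — true of each 'Yes' example, false of each 'No' one.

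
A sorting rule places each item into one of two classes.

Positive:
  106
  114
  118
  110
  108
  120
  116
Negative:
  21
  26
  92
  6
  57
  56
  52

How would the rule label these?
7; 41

Negative, Negative

The pattern is that an item is 'Positive' exactly when: at least 106.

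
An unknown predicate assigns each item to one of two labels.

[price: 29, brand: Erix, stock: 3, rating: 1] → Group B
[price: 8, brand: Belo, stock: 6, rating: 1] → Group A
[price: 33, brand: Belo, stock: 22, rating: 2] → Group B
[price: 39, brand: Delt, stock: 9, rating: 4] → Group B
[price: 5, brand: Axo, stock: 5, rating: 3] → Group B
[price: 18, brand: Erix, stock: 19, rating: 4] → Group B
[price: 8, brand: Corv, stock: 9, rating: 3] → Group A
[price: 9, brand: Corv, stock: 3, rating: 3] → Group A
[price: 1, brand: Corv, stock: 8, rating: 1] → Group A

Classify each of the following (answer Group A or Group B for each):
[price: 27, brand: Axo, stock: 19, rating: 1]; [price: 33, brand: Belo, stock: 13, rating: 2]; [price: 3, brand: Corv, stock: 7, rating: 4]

All 'Group A' examples share one property — brand is Corv OR price = 8 — and every 'Group B' example lacks it.
[price: 27, brand: Axo, stock: 19, rating: 1]: brand is Axo, price = 27, doesn't match → Group B.
[price: 33, brand: Belo, stock: 13, rating: 2]: brand is Belo, price = 33, doesn't match → Group B.
[price: 3, brand: Corv, stock: 7, rating: 4]: brand is Corv, price = 3, passes → Group A.

Group B, Group B, Group A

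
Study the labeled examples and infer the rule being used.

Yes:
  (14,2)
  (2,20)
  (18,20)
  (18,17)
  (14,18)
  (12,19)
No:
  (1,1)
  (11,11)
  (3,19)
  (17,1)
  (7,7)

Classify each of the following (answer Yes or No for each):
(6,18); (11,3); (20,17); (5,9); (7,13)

Yes, No, Yes, No, No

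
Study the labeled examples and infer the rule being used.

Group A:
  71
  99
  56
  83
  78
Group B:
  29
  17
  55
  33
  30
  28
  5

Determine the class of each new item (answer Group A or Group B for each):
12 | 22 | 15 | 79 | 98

Group B, Group B, Group B, Group A, Group A

Rule: at least 56. This holds for each 'Group A' example and fails for each 'Group B' one.
12: Group B (12 < 56).
22: Group B (22 < 56).
15: Group B (15 < 56).
79: Group A (79 ≥ 56).
98: Group A (98 ≥ 56).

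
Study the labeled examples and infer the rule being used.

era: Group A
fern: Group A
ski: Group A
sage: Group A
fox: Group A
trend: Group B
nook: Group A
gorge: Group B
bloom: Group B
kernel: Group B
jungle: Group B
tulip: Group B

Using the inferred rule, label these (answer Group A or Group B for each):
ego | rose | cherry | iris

Rule: length ≤ 4. This holds for each 'Group A' example and fails for each 'Group B' one.
ego — length 3, hence Group A.
rose — length 4, hence Group A.
cherry — length 6, hence Group B.
iris — length 4, hence Group A.

Group A, Group A, Group B, Group A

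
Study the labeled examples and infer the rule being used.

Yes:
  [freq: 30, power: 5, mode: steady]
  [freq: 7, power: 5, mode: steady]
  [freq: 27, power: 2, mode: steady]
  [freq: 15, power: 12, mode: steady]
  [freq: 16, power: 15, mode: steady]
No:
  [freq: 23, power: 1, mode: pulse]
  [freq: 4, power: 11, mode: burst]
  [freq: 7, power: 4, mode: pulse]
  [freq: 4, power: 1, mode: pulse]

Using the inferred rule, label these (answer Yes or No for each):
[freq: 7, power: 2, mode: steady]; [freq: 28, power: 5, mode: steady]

Yes, Yes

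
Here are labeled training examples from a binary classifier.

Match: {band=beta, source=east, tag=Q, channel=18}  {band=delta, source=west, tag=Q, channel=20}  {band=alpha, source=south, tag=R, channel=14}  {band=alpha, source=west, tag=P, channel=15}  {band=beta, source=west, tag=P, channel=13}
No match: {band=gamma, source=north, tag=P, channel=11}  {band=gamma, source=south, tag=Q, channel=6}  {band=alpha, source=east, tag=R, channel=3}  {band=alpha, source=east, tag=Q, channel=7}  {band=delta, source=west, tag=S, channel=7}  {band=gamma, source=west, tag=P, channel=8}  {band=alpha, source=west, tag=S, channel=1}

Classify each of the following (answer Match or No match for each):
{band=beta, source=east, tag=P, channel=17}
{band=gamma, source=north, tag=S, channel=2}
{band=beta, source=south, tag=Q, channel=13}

The pattern is that an item is 'Match' exactly when: channel ≥ 13.
{band=beta, source=east, tag=P, channel=17}: channel = 17, passes → Match.
{band=gamma, source=north, tag=S, channel=2}: channel = 2, fails the rule → No match.
{band=beta, source=south, tag=Q, channel=13}: channel = 13, passes → Match.

Match, No match, Match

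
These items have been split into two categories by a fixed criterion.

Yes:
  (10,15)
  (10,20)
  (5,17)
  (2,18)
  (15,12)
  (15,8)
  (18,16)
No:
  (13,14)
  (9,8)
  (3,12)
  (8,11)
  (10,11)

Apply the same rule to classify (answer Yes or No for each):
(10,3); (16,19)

No, Yes

The distinguishing property — max ≥ 15 — holds for all the 'Yes' cases and none of the 'No' cases.
(10,3) — max 10, hence No.
(16,19) — max 19, hence Yes.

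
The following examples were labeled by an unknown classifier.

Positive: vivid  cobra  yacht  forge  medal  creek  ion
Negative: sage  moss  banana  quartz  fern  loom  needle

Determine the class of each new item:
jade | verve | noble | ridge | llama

Negative, Positive, Positive, Positive, Positive

The pattern is that an item is 'Positive' exactly when: odd length.
jade: length 4 — does not fit, so Negative.
verve: length 5 — fits, so Positive.
noble: length 5 — fits, so Positive.
ridge: length 5 — fits, so Positive.
llama: length 5 — fits, so Positive.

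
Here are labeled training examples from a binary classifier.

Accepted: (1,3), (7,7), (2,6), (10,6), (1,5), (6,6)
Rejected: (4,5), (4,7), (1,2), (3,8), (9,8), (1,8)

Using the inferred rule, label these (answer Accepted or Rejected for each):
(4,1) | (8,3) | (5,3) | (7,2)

Rejected, Rejected, Accepted, Rejected

The classifier is using: sum is even.
(4,1) — 4+1 = 5, hence Rejected. (8,3) — 8+3 = 11, hence Rejected. (5,3) — 5+3 = 8, hence Accepted. (7,2) — 7+2 = 9, hence Rejected.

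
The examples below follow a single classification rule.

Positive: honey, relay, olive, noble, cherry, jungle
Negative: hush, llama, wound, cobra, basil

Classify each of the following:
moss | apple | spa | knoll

Comparing the two groups points to one rule — contains 'e'.
moss → no 'e' → Negative. apple → has 'e' → Positive. spa → no 'e' → Negative. knoll → no 'e' → Negative.

Negative, Positive, Negative, Negative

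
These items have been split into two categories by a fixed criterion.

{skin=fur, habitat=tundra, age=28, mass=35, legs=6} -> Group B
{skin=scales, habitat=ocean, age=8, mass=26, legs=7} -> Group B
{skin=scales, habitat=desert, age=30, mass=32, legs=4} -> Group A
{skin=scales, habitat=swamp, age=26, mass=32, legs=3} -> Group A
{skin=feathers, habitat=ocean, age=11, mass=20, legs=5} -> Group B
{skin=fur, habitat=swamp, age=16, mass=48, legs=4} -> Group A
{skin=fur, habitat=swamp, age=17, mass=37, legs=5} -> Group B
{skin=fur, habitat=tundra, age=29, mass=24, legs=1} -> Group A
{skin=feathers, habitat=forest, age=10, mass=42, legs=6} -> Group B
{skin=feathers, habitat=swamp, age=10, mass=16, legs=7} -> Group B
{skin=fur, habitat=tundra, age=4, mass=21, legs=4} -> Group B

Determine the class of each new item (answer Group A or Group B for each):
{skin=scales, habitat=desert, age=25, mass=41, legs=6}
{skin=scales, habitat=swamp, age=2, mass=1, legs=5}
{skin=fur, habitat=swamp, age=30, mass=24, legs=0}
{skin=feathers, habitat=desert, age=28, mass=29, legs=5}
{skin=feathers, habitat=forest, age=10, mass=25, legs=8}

Group B, Group B, Group A, Group B, Group B

Rule: legs ≤ 4 AND age ≥ 8. This holds for each 'Group A' example and fails for each 'Group B' one.
{skin=scales, habitat=desert, age=25, mass=41, legs=6}: legs = 6, age = 25 — fails the rule, so Group B.
{skin=scales, habitat=swamp, age=2, mass=1, legs=5}: legs = 5, age = 2 — fails the rule, so Group B.
{skin=fur, habitat=swamp, age=30, mass=24, legs=0}: legs = 0, age = 30 — satisfies this, so Group A.
{skin=feathers, habitat=desert, age=28, mass=29, legs=5}: legs = 5, age = 28 — fails the rule, so Group B.
{skin=feathers, habitat=forest, age=10, mass=25, legs=8}: legs = 8, age = 10 — fails the rule, so Group B.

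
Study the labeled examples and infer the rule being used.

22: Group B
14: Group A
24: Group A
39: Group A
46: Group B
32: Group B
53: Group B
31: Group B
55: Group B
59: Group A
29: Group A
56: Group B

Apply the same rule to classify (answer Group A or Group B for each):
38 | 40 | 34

Group B, Group B, Group A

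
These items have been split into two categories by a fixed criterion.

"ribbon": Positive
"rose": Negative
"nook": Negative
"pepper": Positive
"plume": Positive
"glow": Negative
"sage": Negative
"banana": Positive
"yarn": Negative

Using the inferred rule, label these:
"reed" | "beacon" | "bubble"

Negative, Positive, Positive

The common property of the 'Positive' items is: length ≥ 5. No 'Negative' item has it.
"reed" → length 4 → Negative.
"beacon" → length 6 → Positive.
"bubble" → length 6 → Positive.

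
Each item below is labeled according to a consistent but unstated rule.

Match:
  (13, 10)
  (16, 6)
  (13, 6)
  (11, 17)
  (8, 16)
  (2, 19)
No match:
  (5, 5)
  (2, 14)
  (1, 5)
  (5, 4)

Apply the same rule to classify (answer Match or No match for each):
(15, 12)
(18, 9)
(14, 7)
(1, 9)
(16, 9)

Every 'Match' example satisfies: sum ≥ 19. None of the 'No match' examples do.
(15, 12): Match (15+12 = 27).
(18, 9): Match (18+9 = 27).
(14, 7): Match (14+7 = 21).
(1, 9): No match (1+9 = 10).
(16, 9): Match (16+9 = 25).

Match, Match, Match, No match, Match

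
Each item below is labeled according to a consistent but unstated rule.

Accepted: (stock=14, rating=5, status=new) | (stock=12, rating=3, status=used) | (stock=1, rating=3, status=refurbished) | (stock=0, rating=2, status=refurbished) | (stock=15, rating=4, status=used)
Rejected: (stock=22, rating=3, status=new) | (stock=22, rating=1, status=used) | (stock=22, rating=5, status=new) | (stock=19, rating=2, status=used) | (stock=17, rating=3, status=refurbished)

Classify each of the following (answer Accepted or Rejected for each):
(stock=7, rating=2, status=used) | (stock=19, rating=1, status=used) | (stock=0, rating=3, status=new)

Accepted, Rejected, Accepted

The rule appears to be: stock ≤ 15.
Accepted: (stock=7, rating=2, status=used), since stock = 7. Rejected: (stock=19, rating=1, status=used), since stock = 19. Accepted: (stock=0, rating=3, status=new), since stock = 0.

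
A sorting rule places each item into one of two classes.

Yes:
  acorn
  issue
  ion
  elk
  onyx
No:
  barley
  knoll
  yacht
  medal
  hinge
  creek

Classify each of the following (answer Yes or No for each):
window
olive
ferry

No, Yes, No

The distinguishing property — starts with a vowel — holds for all the 'Yes' cases and none of the 'No' cases.
window: No (starts with 'w').
olive: Yes (starts with 'o').
ferry: No (starts with 'f').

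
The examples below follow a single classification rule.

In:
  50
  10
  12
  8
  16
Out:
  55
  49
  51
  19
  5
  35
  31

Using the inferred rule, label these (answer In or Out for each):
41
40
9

All 'In' examples share one property — even — and every 'Out' example lacks it.

Out, In, Out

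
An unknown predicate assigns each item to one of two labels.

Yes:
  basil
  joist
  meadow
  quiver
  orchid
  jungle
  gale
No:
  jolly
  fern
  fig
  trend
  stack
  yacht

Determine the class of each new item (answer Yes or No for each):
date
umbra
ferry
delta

Yes, Yes, No, Yes

'Yes' ⟺ has ≥ 2 vowels.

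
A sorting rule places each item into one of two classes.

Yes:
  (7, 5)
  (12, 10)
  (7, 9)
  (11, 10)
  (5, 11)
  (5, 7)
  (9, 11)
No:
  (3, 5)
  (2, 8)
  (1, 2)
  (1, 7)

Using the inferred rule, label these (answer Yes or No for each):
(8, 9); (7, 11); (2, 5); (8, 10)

The simplest hypothesis consistent with all the labels is: sum ≥ 12.
(8, 9) — 8+9 = 17, hence Yes.
(7, 11) — 7+11 = 18, hence Yes.
(2, 5) — 2+5 = 7, hence No.
(8, 10) — 8+10 = 18, hence Yes.

Yes, Yes, No, Yes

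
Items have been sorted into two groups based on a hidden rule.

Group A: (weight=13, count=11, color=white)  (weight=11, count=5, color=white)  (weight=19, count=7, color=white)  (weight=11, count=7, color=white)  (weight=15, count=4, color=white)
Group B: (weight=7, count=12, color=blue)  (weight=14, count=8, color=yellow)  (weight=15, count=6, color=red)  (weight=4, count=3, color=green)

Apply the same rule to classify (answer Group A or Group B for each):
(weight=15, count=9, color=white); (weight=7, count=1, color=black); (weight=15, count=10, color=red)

Group A, Group B, Group B

Comparing the two groups points to one rule — color is white.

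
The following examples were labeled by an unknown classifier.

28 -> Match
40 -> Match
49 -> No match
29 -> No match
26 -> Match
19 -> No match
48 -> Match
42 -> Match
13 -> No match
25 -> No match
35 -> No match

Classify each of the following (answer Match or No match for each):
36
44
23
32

One predicate separates the groups cleanly: even.
36: 36 is even — matches, so Match. 44: 44 is even — matches, so Match. 23: 23 is odd — does not fit, so No match. 32: 32 is even — matches, so Match.

Match, Match, No match, Match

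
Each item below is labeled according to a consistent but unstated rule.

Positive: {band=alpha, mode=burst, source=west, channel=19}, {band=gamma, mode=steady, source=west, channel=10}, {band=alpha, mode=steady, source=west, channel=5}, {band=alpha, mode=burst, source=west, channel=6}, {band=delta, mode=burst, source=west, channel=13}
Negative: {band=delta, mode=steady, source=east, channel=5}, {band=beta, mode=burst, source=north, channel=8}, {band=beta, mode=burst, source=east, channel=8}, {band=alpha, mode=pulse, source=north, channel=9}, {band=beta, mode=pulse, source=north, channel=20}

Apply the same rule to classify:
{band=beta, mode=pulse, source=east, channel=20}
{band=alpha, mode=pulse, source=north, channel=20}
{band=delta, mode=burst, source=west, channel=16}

'Positive' ⟺ source is west.

Negative, Negative, Positive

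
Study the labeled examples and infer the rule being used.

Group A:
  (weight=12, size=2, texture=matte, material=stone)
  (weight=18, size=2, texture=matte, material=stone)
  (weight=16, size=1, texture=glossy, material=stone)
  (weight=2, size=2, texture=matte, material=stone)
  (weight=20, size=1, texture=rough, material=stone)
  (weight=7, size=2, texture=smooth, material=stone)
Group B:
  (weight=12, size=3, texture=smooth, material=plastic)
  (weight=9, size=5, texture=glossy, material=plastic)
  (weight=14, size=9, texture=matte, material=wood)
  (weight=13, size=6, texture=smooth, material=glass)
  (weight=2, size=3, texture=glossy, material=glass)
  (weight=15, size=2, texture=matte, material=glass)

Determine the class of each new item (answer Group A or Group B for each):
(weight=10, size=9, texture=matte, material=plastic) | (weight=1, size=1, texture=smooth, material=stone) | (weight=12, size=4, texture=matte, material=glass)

Every 'Group A' example satisfies: material is stone. None of the 'Group B' examples do.
(weight=10, size=9, texture=matte, material=plastic) — material is plastic, hence Group B. (weight=1, size=1, texture=smooth, material=stone) — material is stone, hence Group A. (weight=12, size=4, texture=matte, material=glass) — material is glass, hence Group B.

Group B, Group A, Group B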